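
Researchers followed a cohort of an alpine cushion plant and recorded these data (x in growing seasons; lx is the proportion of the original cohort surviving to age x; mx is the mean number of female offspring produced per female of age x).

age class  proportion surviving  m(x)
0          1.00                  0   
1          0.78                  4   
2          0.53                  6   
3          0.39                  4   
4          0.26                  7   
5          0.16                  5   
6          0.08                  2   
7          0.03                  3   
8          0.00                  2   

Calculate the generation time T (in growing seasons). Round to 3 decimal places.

2.519

lx·mx: 0, 3.12, 3.18, 1.56, 1.82, 0.8, 0.16, 0.09, 0 → R0 = 10.73
x·lx·mx: 0, 3.12, 6.36, 4.68, 7.28, 4, 0.96, 0.63, 0 → Σ = 27.03
T = 27.03 / 10.73 = 2.519105… → 2.519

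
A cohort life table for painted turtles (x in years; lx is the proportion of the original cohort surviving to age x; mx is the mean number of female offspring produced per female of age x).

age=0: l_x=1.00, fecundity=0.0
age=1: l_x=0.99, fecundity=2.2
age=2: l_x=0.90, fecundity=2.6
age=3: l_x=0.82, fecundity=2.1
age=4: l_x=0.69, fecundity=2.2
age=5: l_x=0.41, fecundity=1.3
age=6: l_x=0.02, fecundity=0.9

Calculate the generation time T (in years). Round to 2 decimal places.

2.51

lx·mx: 0, 2.178, 2.34, 1.722, 1.518, 0.533, 0.018 → R0 = 8.309
x·lx·mx: 0, 2.178, 4.68, 5.166, 6.072, 2.665, 0.108 → Σ = 20.869
T = 20.869 / 8.309 = 2.511614… → 2.51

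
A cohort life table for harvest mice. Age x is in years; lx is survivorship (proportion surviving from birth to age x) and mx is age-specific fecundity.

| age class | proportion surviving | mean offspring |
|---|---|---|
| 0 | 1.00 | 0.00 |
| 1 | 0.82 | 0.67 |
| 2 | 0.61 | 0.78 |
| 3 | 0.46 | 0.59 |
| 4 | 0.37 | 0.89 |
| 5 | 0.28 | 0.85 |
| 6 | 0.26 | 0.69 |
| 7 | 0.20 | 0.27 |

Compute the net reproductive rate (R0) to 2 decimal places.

2.10

lx·mx by age: 0, 0.5494, 0.4758, 0.2714, 0.3293, 0.238, 0.1794, 0.054
R0 = Σ lx·mx = 2.0973 → 2.10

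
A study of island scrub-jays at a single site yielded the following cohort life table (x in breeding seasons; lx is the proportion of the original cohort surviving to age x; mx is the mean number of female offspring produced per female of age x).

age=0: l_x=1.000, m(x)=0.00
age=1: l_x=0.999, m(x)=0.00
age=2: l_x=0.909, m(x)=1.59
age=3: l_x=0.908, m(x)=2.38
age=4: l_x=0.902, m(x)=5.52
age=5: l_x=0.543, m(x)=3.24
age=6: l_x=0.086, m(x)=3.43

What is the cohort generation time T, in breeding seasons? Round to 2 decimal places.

3.75

lx·mx: 0, 0, 1.44531, 2.16104, 4.97904, 1.75932, 0.29498 → R0 = 10.63969
x·lx·mx: 0, 0, 2.89062, 6.48312, 19.91616, 8.7966, 1.76988 → Σ = 39.85638
T = 39.85638 / 10.63969 = 3.74601… → 3.75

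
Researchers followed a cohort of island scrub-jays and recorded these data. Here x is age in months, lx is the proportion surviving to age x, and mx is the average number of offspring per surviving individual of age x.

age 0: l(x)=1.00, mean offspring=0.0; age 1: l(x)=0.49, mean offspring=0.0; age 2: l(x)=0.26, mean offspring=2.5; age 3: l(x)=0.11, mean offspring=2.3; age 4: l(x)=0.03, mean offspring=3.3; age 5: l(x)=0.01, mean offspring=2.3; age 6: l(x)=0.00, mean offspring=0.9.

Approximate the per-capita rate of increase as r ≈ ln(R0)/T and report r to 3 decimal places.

R0 = Σ lx·mx = 0 + 0 + 0.65 + 0.253 + 0.099 + 0.023 + 0 = 1.025
Σ x·lx·mx = 2.57; T = 2.57/1.025 = 2.50732…
r ≈ ln(R0)/T = ln(1.025)/2.50732… = 0.00985… → 0.010

0.010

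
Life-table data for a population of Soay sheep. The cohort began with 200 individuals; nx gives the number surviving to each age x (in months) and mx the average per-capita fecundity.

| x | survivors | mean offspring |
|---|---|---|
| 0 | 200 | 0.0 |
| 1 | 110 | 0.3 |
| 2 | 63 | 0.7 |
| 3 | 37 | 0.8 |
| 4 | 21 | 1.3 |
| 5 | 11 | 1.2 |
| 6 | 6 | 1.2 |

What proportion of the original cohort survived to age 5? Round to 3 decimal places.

l_5 = n_5/n_0 = 11/200 = 0.055 → 0.055

0.055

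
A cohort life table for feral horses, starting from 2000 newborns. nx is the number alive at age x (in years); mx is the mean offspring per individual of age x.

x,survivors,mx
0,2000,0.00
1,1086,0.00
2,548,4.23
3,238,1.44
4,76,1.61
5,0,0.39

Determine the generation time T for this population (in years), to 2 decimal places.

lx = nx/n0 = nx/2000: 1, 0.543, 0.274, 0.119, 0.038, 0
lx·mx: 0, 0, 1.15902, 0.17136, 0.06118, 0 → R0 = 1.39156
x·lx·mx: 0, 0, 2.31804, 0.51408, 0.24472, 0 → Σ = 3.07684
T = 3.07684 / 1.39156 = 2.211072… → 2.21

2.21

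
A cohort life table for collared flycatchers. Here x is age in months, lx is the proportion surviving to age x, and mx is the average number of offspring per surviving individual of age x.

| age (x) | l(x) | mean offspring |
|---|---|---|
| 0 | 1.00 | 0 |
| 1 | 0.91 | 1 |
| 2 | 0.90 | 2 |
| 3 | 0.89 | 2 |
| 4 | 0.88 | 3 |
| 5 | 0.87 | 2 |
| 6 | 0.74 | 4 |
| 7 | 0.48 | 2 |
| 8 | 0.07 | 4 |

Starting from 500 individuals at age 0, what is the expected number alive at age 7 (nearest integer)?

240

Expected survivors = N0 · l_7 = 500 × 0.48 = 240 → 240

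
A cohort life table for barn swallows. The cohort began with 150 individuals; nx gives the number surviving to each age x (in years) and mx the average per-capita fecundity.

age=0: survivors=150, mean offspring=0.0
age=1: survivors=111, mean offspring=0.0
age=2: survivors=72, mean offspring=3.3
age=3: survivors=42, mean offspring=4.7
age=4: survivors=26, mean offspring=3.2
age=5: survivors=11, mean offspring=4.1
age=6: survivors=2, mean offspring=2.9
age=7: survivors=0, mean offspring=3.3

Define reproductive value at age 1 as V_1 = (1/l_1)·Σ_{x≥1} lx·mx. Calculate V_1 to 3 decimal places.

lx = nx/n0 = nx/150: 1, 0.74, 0.48, 0.28, 0.17333…, 0.07333…, 0.01333…, 0
lx·mx for x ≥ 1: 0, 1.584, 1.316, 0.554667…, 0.300667…, 0.038667…, 0 → sum = 3.794…
V_1 = 3.794… / l_1 = 3.794… / 0.74 = 5.127027… → 5.127

5.127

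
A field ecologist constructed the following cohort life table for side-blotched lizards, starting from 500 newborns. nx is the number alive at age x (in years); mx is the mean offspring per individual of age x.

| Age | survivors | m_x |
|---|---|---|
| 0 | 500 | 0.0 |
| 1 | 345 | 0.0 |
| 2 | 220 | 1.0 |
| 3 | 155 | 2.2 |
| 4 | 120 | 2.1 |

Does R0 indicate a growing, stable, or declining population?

lx = nx/n0 = nx/500: 1, 0.69, 0.44, 0.31, 0.24
R0 = Σ lx·mx = 0 + 0 + 0.44 + 0.682 + 0.504 = 1.626
R0 > 1, so the population is growing.

growing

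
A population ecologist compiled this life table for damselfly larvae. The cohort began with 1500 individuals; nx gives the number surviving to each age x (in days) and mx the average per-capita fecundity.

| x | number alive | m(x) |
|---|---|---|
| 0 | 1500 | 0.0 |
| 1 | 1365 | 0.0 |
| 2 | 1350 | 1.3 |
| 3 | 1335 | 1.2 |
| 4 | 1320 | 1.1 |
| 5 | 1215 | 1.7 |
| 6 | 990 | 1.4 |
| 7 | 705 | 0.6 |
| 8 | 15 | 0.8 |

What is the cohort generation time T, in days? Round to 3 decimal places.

lx = nx/n0 = nx/1500: 1, 0.91, 0.9, 0.89, 0.88, 0.81, 0.66, 0.47, 0.01
lx·mx: 0, 0, 1.17, 1.068, 0.968, 1.377, 0.924, 0.282, 0.008 → R0 = 5.797
x·lx·mx: 0, 0, 2.34, 3.204, 3.872, 6.885, 5.544, 1.974, 0.064 → Σ = 23.883
T = 23.883 / 5.797 = 4.11989… → 4.120

4.120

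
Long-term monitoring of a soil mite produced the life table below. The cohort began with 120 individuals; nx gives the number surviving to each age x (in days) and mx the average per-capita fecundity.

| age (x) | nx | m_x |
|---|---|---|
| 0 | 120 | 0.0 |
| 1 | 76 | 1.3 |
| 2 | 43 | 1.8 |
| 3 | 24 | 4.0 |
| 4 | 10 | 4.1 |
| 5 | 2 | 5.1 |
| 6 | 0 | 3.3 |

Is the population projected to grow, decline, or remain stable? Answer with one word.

growing

lx = nx/n0 = nx/120: 1, 0.63333…, 0.35833…, 0.2, 0.08333…, 0.01667…, 0
R0 = Σ lx·mx = 0 + 0.823333… + 0.645… + 0.8 + 0.341667… + 0.085… + 0 = 2.695…
R0 > 1, so the population is growing.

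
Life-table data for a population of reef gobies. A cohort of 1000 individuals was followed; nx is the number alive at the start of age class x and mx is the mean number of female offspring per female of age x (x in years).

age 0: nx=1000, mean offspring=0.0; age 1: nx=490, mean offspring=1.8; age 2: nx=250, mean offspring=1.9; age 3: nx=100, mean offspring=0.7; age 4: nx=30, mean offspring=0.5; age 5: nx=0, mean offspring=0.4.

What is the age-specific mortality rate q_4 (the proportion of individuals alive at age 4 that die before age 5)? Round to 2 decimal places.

1.00

lx = nx/n0 = nx/1000: 1, 0.49, 0.25, 0.1, 0.03, 0
q_4 = (l_4 − l_5) / l_4 = (0.03 − 0) / 0.03
     = 0.03 / 0.03 = 1 → 1.00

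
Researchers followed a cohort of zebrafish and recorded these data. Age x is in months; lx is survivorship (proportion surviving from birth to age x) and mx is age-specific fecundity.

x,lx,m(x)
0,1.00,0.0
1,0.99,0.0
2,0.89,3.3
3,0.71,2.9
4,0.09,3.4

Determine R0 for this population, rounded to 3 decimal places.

5.302

lx·mx by age: 0, 0, 2.937, 2.059, 0.306
R0 = Σ lx·mx = 5.302 → 5.302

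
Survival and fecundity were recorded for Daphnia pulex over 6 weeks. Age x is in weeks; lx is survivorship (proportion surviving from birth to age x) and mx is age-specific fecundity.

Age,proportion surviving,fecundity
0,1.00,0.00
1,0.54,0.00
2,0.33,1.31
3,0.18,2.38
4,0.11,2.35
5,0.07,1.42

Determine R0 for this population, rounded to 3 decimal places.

lx·mx by age: 0, 0, 0.4323, 0.4284, 0.2585, 0.0994
R0 = Σ lx·mx = 1.2186 → 1.219

1.219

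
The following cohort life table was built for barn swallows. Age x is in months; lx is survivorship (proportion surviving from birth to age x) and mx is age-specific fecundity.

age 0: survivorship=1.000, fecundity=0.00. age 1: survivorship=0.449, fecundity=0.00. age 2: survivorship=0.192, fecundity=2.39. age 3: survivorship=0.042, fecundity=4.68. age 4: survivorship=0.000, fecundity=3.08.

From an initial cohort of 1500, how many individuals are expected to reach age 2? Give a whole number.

288

Expected survivors = N0 · l_2 = 1500 × 0.192 = 288 → 288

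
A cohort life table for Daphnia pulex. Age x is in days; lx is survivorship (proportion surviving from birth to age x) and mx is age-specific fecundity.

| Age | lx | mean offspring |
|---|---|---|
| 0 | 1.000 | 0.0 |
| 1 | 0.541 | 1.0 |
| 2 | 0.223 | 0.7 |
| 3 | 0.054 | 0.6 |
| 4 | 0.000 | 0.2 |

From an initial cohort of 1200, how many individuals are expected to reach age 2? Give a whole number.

Expected survivors = N0 · l_2 = 1200 × 0.223 = 267.6 → 268

268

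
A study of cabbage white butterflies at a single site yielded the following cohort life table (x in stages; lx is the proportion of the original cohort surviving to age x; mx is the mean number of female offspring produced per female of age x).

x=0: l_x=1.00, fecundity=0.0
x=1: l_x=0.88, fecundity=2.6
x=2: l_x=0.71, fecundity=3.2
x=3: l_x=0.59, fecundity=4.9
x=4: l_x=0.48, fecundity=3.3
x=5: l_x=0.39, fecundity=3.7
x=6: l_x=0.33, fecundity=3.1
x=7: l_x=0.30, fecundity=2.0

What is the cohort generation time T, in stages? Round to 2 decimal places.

3.26

lx·mx: 0, 2.288, 2.272, 2.891, 1.584, 1.443, 1.023, 0.6 → R0 = 12.101
x·lx·mx: 0, 2.288, 4.544, 8.673, 6.336, 7.215, 6.138, 4.2 → Σ = 39.394
T = 39.394 / 12.101 = 3.255433… → 3.26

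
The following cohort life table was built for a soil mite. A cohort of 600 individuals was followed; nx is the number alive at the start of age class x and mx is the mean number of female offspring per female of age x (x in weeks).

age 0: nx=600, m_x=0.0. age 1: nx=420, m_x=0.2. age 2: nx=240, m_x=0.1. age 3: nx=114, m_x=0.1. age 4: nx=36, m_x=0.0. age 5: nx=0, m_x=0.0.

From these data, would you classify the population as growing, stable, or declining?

lx = nx/n0 = nx/600: 1, 0.7, 0.4, 0.19, 0.06, 0
R0 = Σ lx·mx = 0 + 0.14 + 0.04 + 0.019 + 0 + 0 = 0.199
R0 < 1, so the population is declining.

declining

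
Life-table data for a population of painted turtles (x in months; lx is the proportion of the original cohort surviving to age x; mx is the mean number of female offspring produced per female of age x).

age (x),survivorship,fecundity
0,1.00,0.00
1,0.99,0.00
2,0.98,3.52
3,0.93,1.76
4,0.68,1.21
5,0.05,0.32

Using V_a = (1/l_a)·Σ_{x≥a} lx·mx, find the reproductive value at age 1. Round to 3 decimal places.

lx·mx for x ≥ 1: 0, 3.4496, 1.6368, 0.8228, 0.016 → sum = 5.9252
V_1 = 5.9252 / l_1 = 5.9252 / 0.99 = 5.985051… → 5.985

5.985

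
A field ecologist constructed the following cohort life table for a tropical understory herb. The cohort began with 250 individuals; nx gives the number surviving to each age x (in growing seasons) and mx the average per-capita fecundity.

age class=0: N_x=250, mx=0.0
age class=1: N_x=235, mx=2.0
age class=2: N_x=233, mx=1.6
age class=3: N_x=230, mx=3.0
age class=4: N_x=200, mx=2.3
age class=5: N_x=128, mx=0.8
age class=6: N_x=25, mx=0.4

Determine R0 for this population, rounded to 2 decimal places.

8.42

lx = nx/n0 = nx/250: 1, 0.94, 0.932, 0.92, 0.8, 0.512, 0.1
lx·mx by age: 0, 1.88, 1.4912, 2.76, 1.84, 0.4096, 0.04
R0 = Σ lx·mx = 8.4208 → 8.42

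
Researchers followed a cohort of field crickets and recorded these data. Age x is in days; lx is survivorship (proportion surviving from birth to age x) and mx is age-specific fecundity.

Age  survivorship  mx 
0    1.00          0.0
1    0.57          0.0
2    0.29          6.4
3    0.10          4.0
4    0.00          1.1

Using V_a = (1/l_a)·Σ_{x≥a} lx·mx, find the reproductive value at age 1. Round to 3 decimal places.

lx·mx for x ≥ 1: 0, 1.856, 0.4, 0 → sum = 2.256
V_1 = 2.256 / l_1 = 2.256 / 0.57 = 3.957895… → 3.958

3.958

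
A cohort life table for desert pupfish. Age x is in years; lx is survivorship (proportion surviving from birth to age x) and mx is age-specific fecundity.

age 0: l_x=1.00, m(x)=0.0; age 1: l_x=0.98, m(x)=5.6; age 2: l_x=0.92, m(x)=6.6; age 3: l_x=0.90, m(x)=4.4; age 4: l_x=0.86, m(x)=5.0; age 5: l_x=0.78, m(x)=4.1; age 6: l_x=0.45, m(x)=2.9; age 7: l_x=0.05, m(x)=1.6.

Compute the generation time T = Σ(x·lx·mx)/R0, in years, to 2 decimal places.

2.91

lx·mx: 0, 5.488, 6.072, 3.96, 4.3, 3.198, 1.305, 0.08 → R0 = 24.403
x·lx·mx: 0, 5.488, 12.144, 11.88, 17.2, 15.99, 7.83, 0.56 → Σ = 71.092
T = 71.092 / 24.403 = 2.913248… → 2.91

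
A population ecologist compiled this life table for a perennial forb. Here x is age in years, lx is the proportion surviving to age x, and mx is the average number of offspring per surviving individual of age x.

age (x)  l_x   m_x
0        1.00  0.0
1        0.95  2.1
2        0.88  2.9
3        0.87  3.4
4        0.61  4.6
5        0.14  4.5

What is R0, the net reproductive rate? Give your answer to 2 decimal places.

10.94

lx·mx by age: 0, 1.995, 2.552, 2.958, 2.806, 0.63
R0 = Σ lx·mx = 10.941 → 10.94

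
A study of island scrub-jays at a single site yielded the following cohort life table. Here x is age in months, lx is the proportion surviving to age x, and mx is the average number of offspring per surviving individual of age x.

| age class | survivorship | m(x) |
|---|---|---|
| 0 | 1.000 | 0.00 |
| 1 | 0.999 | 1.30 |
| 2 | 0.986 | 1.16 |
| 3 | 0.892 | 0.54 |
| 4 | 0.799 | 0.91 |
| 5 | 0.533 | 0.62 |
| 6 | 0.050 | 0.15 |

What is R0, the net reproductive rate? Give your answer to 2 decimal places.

3.99

lx·mx by age: 0, 1.2987, 1.14376, 0.48168, 0.72709, 0.33046, 0.0075
R0 = Σ lx·mx = 3.98919 → 3.99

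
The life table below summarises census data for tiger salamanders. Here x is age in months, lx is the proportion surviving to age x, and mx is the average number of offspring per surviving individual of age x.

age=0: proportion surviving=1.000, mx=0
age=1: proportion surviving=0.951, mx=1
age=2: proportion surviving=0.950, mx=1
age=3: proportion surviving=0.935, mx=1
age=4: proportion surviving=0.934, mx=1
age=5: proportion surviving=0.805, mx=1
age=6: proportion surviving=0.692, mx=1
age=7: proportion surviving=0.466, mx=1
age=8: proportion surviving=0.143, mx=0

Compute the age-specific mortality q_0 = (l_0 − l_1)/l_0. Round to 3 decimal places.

0.049

q_0 = (l_0 − l_1) / l_0 = (1 − 0.951) / 1
     = 0.049 / 1 = 0.049 → 0.049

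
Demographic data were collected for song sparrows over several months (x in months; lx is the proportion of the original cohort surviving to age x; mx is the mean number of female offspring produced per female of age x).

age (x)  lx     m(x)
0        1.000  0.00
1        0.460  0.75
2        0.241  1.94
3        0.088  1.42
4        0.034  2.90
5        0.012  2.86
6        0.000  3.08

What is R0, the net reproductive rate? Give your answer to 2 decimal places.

lx·mx by age: 0, 0.345, 0.46754, 0.12496, 0.0986, 0.03432, 0
R0 = Σ lx·mx = 1.07042 → 1.07

1.07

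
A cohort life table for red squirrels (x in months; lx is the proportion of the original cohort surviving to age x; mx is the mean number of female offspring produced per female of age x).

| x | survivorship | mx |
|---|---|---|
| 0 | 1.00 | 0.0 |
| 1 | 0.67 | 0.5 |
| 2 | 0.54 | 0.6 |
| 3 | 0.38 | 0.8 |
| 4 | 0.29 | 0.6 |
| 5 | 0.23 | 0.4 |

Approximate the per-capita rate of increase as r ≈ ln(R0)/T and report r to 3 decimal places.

0.083

R0 = Σ lx·mx = 0 + 0.335 + 0.324 + 0.304 + 0.174 + 0.092 = 1.229
Σ x·lx·mx = 3.051; T = 3.051/1.229 = 2.48251…
r ≈ ln(R0)/T = ln(1.229)/2.48251… = 0.08306… → 0.083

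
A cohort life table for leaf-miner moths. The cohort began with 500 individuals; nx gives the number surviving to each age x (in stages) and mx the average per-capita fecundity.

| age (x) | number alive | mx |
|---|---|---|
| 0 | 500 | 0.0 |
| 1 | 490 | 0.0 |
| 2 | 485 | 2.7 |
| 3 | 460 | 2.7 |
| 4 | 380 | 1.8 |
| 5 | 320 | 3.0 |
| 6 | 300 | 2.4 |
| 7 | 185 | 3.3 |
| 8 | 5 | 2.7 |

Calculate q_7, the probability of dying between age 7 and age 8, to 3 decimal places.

0.973

lx = nx/n0 = nx/500: 1, 0.98, 0.97, 0.92, 0.76, 0.64, 0.6, 0.37, 0.01
q_7 = (l_7 − l_8) / l_7 = (0.37 − 0.01) / 0.37
     = 0.36 / 0.37 = 0.972973… → 0.973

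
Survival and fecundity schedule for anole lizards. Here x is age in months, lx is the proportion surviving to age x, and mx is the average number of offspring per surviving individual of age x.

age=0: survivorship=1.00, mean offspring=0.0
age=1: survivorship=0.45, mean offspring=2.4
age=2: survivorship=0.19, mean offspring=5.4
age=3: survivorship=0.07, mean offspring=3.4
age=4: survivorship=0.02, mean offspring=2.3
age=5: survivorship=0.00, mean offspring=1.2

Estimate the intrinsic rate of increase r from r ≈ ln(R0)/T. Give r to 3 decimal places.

0.517

R0 = Σ lx·mx = 0 + 1.08 + 1.026 + 0.238 + 0.046 + 0 = 2.39
Σ x·lx·mx = 4.03; T = 4.03/2.39 = 1.68619…
r ≈ ln(R0)/T = ln(2.39)/1.68619… = 0.51672… → 0.517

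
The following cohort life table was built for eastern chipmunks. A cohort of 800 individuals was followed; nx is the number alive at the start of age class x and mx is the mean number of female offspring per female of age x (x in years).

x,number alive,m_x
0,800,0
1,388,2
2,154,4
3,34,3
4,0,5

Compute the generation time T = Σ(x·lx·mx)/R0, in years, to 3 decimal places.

1.549

lx = nx/n0 = nx/800: 1, 0.485, 0.1925, 0.0425, 0
lx·mx: 0, 0.97, 0.77, 0.1275, 0 → R0 = 1.8675
x·lx·mx: 0, 0.97, 1.54, 0.3825, 0 → Σ = 2.8925
T = 2.8925 / 1.8675 = 1.548862… → 1.549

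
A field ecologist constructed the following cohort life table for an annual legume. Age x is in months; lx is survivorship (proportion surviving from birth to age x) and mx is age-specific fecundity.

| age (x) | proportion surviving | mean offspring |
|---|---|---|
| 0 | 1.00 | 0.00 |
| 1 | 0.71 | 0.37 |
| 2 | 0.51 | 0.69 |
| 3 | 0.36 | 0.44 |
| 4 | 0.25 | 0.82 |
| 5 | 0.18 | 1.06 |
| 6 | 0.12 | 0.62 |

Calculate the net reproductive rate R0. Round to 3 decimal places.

lx·mx by age: 0, 0.2627, 0.3519, 0.1584, 0.205, 0.1908, 0.0744
R0 = Σ lx·mx = 1.2432 → 1.243

1.243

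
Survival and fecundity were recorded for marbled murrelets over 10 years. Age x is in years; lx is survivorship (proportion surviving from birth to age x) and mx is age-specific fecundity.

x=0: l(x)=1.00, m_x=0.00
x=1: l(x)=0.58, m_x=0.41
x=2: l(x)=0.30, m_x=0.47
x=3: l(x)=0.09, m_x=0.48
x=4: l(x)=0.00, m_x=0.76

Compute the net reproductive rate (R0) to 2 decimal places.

lx·mx by age: 0, 0.2378, 0.141, 0.0432, 0
R0 = Σ lx·mx = 0.422 → 0.42

0.42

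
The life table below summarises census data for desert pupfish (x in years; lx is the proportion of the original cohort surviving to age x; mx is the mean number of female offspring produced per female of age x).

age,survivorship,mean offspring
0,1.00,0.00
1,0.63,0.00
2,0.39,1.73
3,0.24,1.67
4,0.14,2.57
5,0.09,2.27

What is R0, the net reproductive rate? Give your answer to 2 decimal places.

1.64

lx·mx by age: 0, 0, 0.6747, 0.4008, 0.3598, 0.2043
R0 = Σ lx·mx = 1.6396 → 1.64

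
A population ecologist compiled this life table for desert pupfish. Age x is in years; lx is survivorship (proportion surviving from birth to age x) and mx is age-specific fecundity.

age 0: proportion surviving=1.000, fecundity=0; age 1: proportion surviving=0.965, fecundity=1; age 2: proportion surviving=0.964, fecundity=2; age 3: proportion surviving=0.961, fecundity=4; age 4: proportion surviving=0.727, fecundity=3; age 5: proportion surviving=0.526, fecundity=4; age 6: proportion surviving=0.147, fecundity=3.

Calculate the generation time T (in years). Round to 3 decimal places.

3.336

lx·mx: 0, 0.965, 1.928, 3.844, 2.181, 2.104, 0.441 → R0 = 11.463
x·lx·mx: 0, 0.965, 3.856, 11.532, 8.724, 10.52, 2.646 → Σ = 38.243
T = 38.243 / 11.463 = 3.336212… → 3.336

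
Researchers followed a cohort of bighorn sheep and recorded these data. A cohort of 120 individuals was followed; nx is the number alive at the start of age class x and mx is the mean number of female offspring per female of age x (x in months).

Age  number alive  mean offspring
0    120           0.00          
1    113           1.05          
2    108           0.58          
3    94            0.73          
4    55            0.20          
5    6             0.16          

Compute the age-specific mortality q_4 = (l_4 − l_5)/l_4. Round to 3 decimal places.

lx = nx/n0 = nx/120: 1, 0.94167…, 0.9, 0.78333…, 0.45833…, 0.05
q_4 = (l_4 − l_5) / l_4 = (0.458333… − 0.05) / 0.458333…
     = 0.408333… / 0.458333… = 0.890909… → 0.891

0.891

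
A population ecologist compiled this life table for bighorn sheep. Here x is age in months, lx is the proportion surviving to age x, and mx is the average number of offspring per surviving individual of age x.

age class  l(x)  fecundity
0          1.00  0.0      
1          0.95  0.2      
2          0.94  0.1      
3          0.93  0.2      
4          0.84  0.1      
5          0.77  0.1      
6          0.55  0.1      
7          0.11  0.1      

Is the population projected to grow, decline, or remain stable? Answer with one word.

R0 = Σ lx·mx = 0 + 0.19 + 0.094 + 0.186 + 0.084 + 0.077 + 0.055 + 0.011 = 0.697
R0 < 1, so the population is declining.

declining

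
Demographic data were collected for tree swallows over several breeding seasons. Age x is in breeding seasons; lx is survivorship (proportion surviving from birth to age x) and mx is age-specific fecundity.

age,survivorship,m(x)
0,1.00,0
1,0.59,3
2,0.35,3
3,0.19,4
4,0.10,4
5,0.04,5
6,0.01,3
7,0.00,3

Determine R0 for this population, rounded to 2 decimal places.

lx·mx by age: 0, 1.77, 1.05, 0.76, 0.4, 0.2, 0.03, 0
R0 = Σ lx·mx = 4.21 → 4.21

4.21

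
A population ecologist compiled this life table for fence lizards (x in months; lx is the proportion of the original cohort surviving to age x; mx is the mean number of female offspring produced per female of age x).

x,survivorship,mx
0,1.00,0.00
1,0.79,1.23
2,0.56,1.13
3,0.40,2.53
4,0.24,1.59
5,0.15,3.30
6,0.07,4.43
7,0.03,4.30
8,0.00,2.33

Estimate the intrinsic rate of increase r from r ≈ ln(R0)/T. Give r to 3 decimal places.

0.447

R0 = Σ lx·mx = 0 + 0.9717 + 0.6328 + 1.012 + 0.3816 + 0.495 + 0.3101 + 0.129 + 0 = 3.9322
Σ x·lx·mx = 12.0383; T = 12.0383/3.9322 = 3.06147…
r ≈ ln(R0)/T = ln(3.9322)/3.06147… = 0.44724… → 0.447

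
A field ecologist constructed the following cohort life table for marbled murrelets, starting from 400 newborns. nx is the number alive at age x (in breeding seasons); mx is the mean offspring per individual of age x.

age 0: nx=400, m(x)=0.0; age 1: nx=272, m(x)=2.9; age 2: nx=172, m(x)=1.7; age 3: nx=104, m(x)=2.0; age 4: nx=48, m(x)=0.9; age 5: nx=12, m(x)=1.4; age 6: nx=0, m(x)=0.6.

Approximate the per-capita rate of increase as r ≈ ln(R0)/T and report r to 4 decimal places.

lx = nx/n0 = nx/400: 1, 0.68, 0.43, 0.26, 0.12, 0.03, 0
R0 = Σ lx·mx = 0 + 1.972 + 0.731 + 0.52 + 0.108 + 0.042 + 0 = 3.373
Σ x·lx·mx = 5.636; T = 5.636/3.373 = 1.67092…
r ≈ ln(R0)/T = ln(3.373)/1.67092… = 0.727626… → 0.7276

0.7276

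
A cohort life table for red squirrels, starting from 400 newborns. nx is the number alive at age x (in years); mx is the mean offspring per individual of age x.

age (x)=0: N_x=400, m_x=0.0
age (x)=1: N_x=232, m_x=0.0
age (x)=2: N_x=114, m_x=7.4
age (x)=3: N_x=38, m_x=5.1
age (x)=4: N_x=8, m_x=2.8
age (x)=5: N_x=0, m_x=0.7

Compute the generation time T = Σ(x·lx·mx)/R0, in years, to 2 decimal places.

2.23

lx = nx/n0 = nx/400: 1, 0.58, 0.285, 0.095, 0.02, 0
lx·mx: 0, 0, 2.109, 0.4845, 0.056, 0 → R0 = 2.6495
x·lx·mx: 0, 0, 4.218, 1.4535, 0.224, 0 → Σ = 5.8955
T = 5.8955 / 2.6495 = 2.225137… → 2.23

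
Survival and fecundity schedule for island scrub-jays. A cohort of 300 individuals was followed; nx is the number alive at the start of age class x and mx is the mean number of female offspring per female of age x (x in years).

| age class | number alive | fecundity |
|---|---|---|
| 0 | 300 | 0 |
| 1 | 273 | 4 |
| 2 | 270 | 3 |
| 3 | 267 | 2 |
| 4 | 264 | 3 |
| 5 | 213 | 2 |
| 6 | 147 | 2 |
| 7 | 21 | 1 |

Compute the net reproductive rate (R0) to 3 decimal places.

lx = nx/n0 = nx/300: 1, 0.91, 0.9, 0.89, 0.88, 0.71, 0.49, 0.07
lx·mx by age: 0, 3.64, 2.7, 1.78, 2.64, 1.42, 0.98, 0.07
R0 = Σ lx·mx = 13.23 → 13.230

13.230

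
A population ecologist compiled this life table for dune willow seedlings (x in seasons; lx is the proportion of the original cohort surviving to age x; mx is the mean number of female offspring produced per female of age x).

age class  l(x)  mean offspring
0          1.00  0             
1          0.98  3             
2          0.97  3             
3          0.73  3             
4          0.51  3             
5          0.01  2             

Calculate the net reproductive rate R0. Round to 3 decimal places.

9.590

lx·mx by age: 0, 2.94, 2.91, 2.19, 1.53, 0.02
R0 = Σ lx·mx = 9.59 → 9.590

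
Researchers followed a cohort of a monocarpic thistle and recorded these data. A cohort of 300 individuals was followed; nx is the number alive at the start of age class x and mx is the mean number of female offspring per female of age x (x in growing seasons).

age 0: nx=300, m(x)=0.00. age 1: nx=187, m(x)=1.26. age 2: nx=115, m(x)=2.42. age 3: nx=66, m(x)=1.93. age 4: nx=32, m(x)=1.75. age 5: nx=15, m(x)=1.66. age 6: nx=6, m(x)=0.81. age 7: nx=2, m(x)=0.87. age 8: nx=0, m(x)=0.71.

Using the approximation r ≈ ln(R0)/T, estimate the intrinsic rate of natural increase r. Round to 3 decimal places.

0.414

lx = nx/n0 = nx/300: 1, 0.62333…, 0.38333…, 0.22, 0.10667…, 0.05, 0.02, 0.00667…, 0
R0 = Σ lx·mx = 0 + 0.7854… + 0.92767… + 0.4246 + 0.18667… + 0.083 + 0.0162 + 0.0058… + 0 = 2.429333…
Σ x·lx·mx = 5.214…; T = 5.214…/2.429333… = 2.14627…
r ≈ ln(R0)/T = ln(2.429333…)/2.14627… = 0.41356… → 0.414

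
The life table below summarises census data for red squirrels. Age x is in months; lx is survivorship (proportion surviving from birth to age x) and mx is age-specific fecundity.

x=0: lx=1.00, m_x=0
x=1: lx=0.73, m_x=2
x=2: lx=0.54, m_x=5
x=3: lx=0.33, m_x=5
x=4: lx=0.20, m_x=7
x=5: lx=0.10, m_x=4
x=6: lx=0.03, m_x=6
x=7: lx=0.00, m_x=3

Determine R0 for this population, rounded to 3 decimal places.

lx·mx by age: 0, 1.46, 2.7, 1.65, 1.4, 0.4, 0.18, 0
R0 = Σ lx·mx = 7.79 → 7.790

7.790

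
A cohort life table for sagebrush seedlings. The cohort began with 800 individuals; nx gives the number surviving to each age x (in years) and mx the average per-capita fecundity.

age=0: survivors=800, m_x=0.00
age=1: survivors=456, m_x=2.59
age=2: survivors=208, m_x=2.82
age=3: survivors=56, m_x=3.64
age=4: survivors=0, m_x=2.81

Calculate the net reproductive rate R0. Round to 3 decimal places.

lx = nx/n0 = nx/800: 1, 0.57, 0.26, 0.07, 0
lx·mx by age: 0, 1.4763, 0.7332, 0.2548, 0
R0 = Σ lx·mx = 2.4643 → 2.464

2.464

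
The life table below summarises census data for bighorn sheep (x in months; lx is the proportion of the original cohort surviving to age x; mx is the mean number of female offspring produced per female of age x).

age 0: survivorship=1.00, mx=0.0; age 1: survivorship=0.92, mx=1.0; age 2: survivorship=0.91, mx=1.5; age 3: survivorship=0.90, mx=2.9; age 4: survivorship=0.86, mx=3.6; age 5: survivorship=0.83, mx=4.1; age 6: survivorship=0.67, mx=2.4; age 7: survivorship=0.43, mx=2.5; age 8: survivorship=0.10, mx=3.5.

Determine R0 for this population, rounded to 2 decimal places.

lx·mx by age: 0, 0.92, 1.365, 2.61, 3.096, 3.403, 1.608, 1.075, 0.35
R0 = Σ lx·mx = 14.427 → 14.43

14.43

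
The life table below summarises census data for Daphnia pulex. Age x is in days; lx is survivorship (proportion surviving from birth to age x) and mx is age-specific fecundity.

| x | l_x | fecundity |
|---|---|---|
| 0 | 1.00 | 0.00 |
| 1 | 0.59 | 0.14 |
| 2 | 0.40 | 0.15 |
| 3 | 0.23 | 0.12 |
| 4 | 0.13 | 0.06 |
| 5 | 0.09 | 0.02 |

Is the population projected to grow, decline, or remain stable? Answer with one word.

R0 = Σ lx·mx = 0 + 0.0826 + 0.06 + 0.0276 + 0.0078 + 0.0018 = 0.1798
R0 < 1, so the population is declining.

declining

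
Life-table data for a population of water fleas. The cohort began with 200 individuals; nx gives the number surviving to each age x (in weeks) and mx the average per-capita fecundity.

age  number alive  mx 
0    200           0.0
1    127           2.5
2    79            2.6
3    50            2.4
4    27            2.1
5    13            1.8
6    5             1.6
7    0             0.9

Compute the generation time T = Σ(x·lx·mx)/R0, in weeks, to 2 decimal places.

2.02

lx = nx/n0 = nx/200: 1, 0.635, 0.395, 0.25, 0.135, 0.065, 0.025, 0
lx·mx: 0, 1.5875, 1.027, 0.6, 0.2835, 0.117, 0.04, 0 → R0 = 3.655
x·lx·mx: 0, 1.5875, 2.054, 1.8, 1.134, 0.585, 0.24, 0 → Σ = 7.4005
T = 7.4005 / 3.655 = 2.024761… → 2.02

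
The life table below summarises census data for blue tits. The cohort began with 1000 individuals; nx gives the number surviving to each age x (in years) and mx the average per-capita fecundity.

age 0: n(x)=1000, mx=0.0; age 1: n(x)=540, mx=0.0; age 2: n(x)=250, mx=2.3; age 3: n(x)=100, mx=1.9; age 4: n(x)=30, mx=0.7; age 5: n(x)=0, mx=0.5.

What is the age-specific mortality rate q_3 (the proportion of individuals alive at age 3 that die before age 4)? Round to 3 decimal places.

0.700

lx = nx/n0 = nx/1000: 1, 0.54, 0.25, 0.1, 0.03, 0
q_3 = (l_3 − l_4) / l_3 = (0.1 − 0.03) / 0.1
     = 0.07 / 0.1 = 0.7 → 0.700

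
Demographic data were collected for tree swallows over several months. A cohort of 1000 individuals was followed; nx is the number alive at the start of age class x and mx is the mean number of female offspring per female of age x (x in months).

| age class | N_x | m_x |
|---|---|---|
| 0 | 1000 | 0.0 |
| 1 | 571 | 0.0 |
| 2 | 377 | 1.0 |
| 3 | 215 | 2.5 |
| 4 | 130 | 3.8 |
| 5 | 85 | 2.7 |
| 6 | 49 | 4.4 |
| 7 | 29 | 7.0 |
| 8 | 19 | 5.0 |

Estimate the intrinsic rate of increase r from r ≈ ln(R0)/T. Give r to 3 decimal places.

lx = nx/n0 = nx/1000: 1, 0.571, 0.377, 0.215, 0.13, 0.085, 0.049, 0.029, 0.019
R0 = Σ lx·mx = 0 + 0 + 0.377 + 0.5375 + 0.494 + 0.2295 + 0.2156 + 0.203 + 0.095 = 2.1516
Σ x·lx·mx = 8.9646; T = 8.9646/2.1516 = 4.16648…
r ≈ ln(R0)/T = ln(2.1516)/4.16648… = 0.1839… → 0.184

0.184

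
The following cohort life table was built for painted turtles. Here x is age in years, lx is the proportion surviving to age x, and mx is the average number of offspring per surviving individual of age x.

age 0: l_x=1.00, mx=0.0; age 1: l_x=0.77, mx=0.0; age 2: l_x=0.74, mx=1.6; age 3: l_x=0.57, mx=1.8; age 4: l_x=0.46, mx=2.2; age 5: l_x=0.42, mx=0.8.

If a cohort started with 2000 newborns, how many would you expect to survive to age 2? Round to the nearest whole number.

1480

Expected survivors = N0 · l_2 = 2000 × 0.74 = 1480 → 1480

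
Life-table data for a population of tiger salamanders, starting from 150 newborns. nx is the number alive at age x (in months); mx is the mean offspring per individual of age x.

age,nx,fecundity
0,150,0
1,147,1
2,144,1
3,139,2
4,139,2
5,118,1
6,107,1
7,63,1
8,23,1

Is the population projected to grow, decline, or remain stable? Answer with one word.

growing

lx = nx/n0 = nx/150: 1, 0.98, 0.96, 0.92667…, 0.92667…, 0.78667…, 0.71333…, 0.42, 0.15333…
R0 = Σ lx·mx = 0 + 0.98 + 0.96 + 1.853333… + 1.853333… + 0.786667… + 0.713333… + 0.42 + 0.153333… = 7.72…
R0 > 1, so the population is growing.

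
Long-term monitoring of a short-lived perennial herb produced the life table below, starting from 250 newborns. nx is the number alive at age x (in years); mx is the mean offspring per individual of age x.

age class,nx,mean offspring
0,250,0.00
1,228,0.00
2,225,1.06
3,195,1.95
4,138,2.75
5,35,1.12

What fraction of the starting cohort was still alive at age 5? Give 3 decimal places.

0.140

l_5 = n_5/n_0 = 35/250 = 0.14 → 0.140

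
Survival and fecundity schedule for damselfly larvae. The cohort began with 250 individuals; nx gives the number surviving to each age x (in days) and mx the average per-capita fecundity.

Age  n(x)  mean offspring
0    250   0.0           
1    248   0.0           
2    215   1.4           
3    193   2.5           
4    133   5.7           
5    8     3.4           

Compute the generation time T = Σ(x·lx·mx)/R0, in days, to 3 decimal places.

3.326

lx = nx/n0 = nx/250: 1, 0.992, 0.86, 0.772, 0.532, 0.032
lx·mx: 0, 0, 1.204, 1.93, 3.0324, 0.1088 → R0 = 6.2752
x·lx·mx: 0, 0, 2.408, 5.79, 12.1296, 0.544 → Σ = 20.8716
T = 20.8716 / 6.2752 = 3.326045… → 3.326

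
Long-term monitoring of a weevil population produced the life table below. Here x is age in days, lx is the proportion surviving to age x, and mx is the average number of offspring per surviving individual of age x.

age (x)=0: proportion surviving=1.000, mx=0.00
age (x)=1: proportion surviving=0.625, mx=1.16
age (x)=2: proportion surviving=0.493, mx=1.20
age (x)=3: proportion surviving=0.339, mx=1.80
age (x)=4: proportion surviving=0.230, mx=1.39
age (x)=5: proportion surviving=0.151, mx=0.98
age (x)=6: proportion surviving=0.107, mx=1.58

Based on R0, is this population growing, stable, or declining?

growing

R0 = Σ lx·mx = 0 + 0.725 + 0.5916 + 0.6102 + 0.3197 + 0.14798 + 0.16906 = 2.56354
R0 > 1, so the population is growing.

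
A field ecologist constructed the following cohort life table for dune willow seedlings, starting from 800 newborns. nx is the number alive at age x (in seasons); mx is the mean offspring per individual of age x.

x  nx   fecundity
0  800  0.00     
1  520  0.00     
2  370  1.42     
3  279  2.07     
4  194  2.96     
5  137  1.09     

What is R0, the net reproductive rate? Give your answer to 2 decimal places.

2.28

lx = nx/n0 = nx/800: 1, 0.65, 0.4625, 0.34875, 0.2425, 0.17125
lx·mx by age: 0, 0, 0.65675, 0.721913…, 0.7178, 0.186663…
R0 = Σ lx·mx = 2.283125… → 2.28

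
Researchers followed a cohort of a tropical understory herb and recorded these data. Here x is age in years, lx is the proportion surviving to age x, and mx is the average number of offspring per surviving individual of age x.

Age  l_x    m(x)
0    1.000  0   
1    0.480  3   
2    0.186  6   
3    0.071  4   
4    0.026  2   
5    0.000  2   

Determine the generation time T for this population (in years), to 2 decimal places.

1.64

lx·mx: 0, 1.44, 1.116, 0.284, 0.052, 0 → R0 = 2.892
x·lx·mx: 0, 1.44, 2.232, 0.852, 0.208, 0 → Σ = 4.732
T = 4.732 / 2.892 = 1.636238… → 1.64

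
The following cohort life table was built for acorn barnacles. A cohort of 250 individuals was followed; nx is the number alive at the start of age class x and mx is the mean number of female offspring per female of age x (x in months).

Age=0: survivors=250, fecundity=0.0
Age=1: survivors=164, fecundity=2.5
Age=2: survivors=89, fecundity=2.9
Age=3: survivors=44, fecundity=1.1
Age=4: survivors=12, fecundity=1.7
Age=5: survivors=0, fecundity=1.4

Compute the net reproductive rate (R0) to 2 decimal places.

lx = nx/n0 = nx/250: 1, 0.656, 0.356, 0.176, 0.048, 0
lx·mx by age: 0, 1.64, 1.0324, 0.1936, 0.0816, 0
R0 = Σ lx·mx = 2.9476 → 2.95

2.95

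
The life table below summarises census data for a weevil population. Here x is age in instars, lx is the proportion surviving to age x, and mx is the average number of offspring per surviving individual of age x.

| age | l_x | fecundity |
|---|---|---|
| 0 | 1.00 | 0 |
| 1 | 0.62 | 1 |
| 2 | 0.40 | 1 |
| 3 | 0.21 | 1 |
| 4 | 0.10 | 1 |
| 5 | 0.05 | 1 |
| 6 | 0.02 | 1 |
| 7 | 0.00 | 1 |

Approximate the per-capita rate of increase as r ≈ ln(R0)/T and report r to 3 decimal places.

R0 = Σ lx·mx = 0 + 0.62 + 0.4 + 0.21 + 0.1 + 0.05 + 0.02 + 0 = 1.4
Σ x·lx·mx = 2.82; T = 2.82/1.4 = 2.01429…
r ≈ ln(R0)/T = ln(1.4)/2.01429… = 0.16704… → 0.167

0.167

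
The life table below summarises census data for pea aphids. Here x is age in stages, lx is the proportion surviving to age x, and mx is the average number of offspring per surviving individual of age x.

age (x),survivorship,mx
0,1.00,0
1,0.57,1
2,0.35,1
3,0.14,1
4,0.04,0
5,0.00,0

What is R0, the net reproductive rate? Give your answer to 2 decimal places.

lx·mx by age: 0, 0.57, 0.35, 0.14, 0, 0
R0 = Σ lx·mx = 1.06 → 1.06

1.06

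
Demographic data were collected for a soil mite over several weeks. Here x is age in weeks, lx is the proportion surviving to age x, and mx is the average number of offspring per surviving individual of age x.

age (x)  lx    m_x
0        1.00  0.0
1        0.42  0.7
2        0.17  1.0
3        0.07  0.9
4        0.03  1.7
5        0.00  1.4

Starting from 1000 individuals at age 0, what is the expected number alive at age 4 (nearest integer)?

Expected survivors = N0 · l_4 = 1000 × 0.03 = 30 → 30

30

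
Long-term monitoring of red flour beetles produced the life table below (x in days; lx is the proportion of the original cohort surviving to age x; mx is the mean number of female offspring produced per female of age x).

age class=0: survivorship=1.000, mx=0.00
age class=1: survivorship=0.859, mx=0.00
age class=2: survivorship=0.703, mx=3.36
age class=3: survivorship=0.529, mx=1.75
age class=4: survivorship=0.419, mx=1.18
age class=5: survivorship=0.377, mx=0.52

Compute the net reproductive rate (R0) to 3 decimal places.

lx·mx by age: 0, 0, 2.36208, 0.92575, 0.49442, 0.19604
R0 = Σ lx·mx = 3.97829 → 3.978

3.978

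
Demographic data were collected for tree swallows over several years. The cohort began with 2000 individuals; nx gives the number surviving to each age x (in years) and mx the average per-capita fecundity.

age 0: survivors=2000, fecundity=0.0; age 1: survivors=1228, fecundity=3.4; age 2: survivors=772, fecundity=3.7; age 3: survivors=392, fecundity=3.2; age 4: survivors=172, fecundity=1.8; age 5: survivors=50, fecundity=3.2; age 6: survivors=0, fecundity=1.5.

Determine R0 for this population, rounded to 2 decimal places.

4.38

lx = nx/n0 = nx/2000: 1, 0.614, 0.386, 0.196, 0.086, 0.025, 0
lx·mx by age: 0, 2.0876, 1.4282, 0.6272, 0.1548, 0.08, 0
R0 = Σ lx·mx = 4.3778 → 4.38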